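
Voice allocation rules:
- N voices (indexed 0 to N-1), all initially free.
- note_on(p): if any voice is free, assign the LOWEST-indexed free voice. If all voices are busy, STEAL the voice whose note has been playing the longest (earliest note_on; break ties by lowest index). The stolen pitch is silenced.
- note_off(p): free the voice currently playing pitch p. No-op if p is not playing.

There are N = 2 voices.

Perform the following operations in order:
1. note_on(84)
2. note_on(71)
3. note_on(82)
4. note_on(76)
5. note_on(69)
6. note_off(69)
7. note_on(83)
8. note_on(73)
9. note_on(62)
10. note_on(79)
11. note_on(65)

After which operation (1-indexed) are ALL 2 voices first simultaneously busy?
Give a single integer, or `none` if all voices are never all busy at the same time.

Answer: 2

Derivation:
Op 1: note_on(84): voice 0 is free -> assigned | voices=[84 -]
Op 2: note_on(71): voice 1 is free -> assigned | voices=[84 71]
Op 3: note_on(82): all voices busy, STEAL voice 0 (pitch 84, oldest) -> assign | voices=[82 71]
Op 4: note_on(76): all voices busy, STEAL voice 1 (pitch 71, oldest) -> assign | voices=[82 76]
Op 5: note_on(69): all voices busy, STEAL voice 0 (pitch 82, oldest) -> assign | voices=[69 76]
Op 6: note_off(69): free voice 0 | voices=[- 76]
Op 7: note_on(83): voice 0 is free -> assigned | voices=[83 76]
Op 8: note_on(73): all voices busy, STEAL voice 1 (pitch 76, oldest) -> assign | voices=[83 73]
Op 9: note_on(62): all voices busy, STEAL voice 0 (pitch 83, oldest) -> assign | voices=[62 73]
Op 10: note_on(79): all voices busy, STEAL voice 1 (pitch 73, oldest) -> assign | voices=[62 79]
Op 11: note_on(65): all voices busy, STEAL voice 0 (pitch 62, oldest) -> assign | voices=[65 79]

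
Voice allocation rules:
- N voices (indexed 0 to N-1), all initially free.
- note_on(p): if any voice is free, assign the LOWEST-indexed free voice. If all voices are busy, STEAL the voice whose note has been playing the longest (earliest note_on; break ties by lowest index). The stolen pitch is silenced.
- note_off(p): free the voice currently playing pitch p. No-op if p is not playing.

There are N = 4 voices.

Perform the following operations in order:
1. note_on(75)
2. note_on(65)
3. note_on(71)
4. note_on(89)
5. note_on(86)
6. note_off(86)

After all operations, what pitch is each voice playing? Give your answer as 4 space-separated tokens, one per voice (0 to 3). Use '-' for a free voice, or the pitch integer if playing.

Answer: - 65 71 89

Derivation:
Op 1: note_on(75): voice 0 is free -> assigned | voices=[75 - - -]
Op 2: note_on(65): voice 1 is free -> assigned | voices=[75 65 - -]
Op 3: note_on(71): voice 2 is free -> assigned | voices=[75 65 71 -]
Op 4: note_on(89): voice 3 is free -> assigned | voices=[75 65 71 89]
Op 5: note_on(86): all voices busy, STEAL voice 0 (pitch 75, oldest) -> assign | voices=[86 65 71 89]
Op 6: note_off(86): free voice 0 | voices=[- 65 71 89]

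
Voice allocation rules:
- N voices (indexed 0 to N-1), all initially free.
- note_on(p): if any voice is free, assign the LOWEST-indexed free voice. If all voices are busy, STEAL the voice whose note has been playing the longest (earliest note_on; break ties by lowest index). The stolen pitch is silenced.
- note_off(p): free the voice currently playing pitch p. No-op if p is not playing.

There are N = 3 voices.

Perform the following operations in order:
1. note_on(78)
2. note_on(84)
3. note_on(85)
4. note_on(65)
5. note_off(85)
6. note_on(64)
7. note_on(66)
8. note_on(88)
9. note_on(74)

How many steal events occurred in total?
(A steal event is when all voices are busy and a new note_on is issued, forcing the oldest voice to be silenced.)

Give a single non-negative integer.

Answer: 4

Derivation:
Op 1: note_on(78): voice 0 is free -> assigned | voices=[78 - -]
Op 2: note_on(84): voice 1 is free -> assigned | voices=[78 84 -]
Op 3: note_on(85): voice 2 is free -> assigned | voices=[78 84 85]
Op 4: note_on(65): all voices busy, STEAL voice 0 (pitch 78, oldest) -> assign | voices=[65 84 85]
Op 5: note_off(85): free voice 2 | voices=[65 84 -]
Op 6: note_on(64): voice 2 is free -> assigned | voices=[65 84 64]
Op 7: note_on(66): all voices busy, STEAL voice 1 (pitch 84, oldest) -> assign | voices=[65 66 64]
Op 8: note_on(88): all voices busy, STEAL voice 0 (pitch 65, oldest) -> assign | voices=[88 66 64]
Op 9: note_on(74): all voices busy, STEAL voice 2 (pitch 64, oldest) -> assign | voices=[88 66 74]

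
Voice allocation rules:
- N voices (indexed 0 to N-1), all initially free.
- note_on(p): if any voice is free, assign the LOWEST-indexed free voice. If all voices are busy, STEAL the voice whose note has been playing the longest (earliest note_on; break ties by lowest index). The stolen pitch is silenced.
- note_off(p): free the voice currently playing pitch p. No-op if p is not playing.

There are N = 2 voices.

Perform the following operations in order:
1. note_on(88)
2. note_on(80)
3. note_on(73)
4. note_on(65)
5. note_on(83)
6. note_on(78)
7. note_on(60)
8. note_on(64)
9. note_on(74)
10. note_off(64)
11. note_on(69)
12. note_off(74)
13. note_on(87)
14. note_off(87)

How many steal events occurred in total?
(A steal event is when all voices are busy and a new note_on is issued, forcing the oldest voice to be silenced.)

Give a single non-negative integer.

Op 1: note_on(88): voice 0 is free -> assigned | voices=[88 -]
Op 2: note_on(80): voice 1 is free -> assigned | voices=[88 80]
Op 3: note_on(73): all voices busy, STEAL voice 0 (pitch 88, oldest) -> assign | voices=[73 80]
Op 4: note_on(65): all voices busy, STEAL voice 1 (pitch 80, oldest) -> assign | voices=[73 65]
Op 5: note_on(83): all voices busy, STEAL voice 0 (pitch 73, oldest) -> assign | voices=[83 65]
Op 6: note_on(78): all voices busy, STEAL voice 1 (pitch 65, oldest) -> assign | voices=[83 78]
Op 7: note_on(60): all voices busy, STEAL voice 0 (pitch 83, oldest) -> assign | voices=[60 78]
Op 8: note_on(64): all voices busy, STEAL voice 1 (pitch 78, oldest) -> assign | voices=[60 64]
Op 9: note_on(74): all voices busy, STEAL voice 0 (pitch 60, oldest) -> assign | voices=[74 64]
Op 10: note_off(64): free voice 1 | voices=[74 -]
Op 11: note_on(69): voice 1 is free -> assigned | voices=[74 69]
Op 12: note_off(74): free voice 0 | voices=[- 69]
Op 13: note_on(87): voice 0 is free -> assigned | voices=[87 69]
Op 14: note_off(87): free voice 0 | voices=[- 69]

Answer: 7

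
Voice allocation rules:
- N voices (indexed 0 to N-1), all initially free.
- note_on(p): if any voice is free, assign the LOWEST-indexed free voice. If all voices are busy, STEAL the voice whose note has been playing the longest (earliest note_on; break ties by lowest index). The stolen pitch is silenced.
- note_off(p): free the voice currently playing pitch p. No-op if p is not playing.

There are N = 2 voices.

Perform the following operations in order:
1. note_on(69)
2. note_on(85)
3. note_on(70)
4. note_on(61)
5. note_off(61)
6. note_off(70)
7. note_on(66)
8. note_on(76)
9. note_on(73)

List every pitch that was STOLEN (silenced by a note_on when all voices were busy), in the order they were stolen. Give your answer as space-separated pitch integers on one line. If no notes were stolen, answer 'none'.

Op 1: note_on(69): voice 0 is free -> assigned | voices=[69 -]
Op 2: note_on(85): voice 1 is free -> assigned | voices=[69 85]
Op 3: note_on(70): all voices busy, STEAL voice 0 (pitch 69, oldest) -> assign | voices=[70 85]
Op 4: note_on(61): all voices busy, STEAL voice 1 (pitch 85, oldest) -> assign | voices=[70 61]
Op 5: note_off(61): free voice 1 | voices=[70 -]
Op 6: note_off(70): free voice 0 | voices=[- -]
Op 7: note_on(66): voice 0 is free -> assigned | voices=[66 -]
Op 8: note_on(76): voice 1 is free -> assigned | voices=[66 76]
Op 9: note_on(73): all voices busy, STEAL voice 0 (pitch 66, oldest) -> assign | voices=[73 76]

Answer: 69 85 66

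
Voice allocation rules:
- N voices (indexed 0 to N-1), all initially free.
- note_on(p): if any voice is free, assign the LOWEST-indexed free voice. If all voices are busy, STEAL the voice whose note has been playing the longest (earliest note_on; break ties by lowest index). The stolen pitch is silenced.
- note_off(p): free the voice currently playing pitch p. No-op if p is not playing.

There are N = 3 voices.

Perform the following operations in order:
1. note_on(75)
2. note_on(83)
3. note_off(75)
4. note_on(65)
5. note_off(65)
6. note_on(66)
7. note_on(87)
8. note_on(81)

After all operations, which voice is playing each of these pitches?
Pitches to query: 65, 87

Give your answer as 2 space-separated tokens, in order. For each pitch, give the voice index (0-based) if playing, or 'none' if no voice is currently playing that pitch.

Answer: none 2

Derivation:
Op 1: note_on(75): voice 0 is free -> assigned | voices=[75 - -]
Op 2: note_on(83): voice 1 is free -> assigned | voices=[75 83 -]
Op 3: note_off(75): free voice 0 | voices=[- 83 -]
Op 4: note_on(65): voice 0 is free -> assigned | voices=[65 83 -]
Op 5: note_off(65): free voice 0 | voices=[- 83 -]
Op 6: note_on(66): voice 0 is free -> assigned | voices=[66 83 -]
Op 7: note_on(87): voice 2 is free -> assigned | voices=[66 83 87]
Op 8: note_on(81): all voices busy, STEAL voice 1 (pitch 83, oldest) -> assign | voices=[66 81 87]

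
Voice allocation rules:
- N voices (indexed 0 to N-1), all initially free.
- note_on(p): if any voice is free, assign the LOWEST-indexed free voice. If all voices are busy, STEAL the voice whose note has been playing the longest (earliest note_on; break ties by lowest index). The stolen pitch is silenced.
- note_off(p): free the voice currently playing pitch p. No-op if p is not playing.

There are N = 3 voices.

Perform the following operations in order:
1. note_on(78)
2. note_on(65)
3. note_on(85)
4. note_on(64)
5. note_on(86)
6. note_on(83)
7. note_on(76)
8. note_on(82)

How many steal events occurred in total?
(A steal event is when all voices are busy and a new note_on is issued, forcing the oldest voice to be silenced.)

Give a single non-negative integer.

Op 1: note_on(78): voice 0 is free -> assigned | voices=[78 - -]
Op 2: note_on(65): voice 1 is free -> assigned | voices=[78 65 -]
Op 3: note_on(85): voice 2 is free -> assigned | voices=[78 65 85]
Op 4: note_on(64): all voices busy, STEAL voice 0 (pitch 78, oldest) -> assign | voices=[64 65 85]
Op 5: note_on(86): all voices busy, STEAL voice 1 (pitch 65, oldest) -> assign | voices=[64 86 85]
Op 6: note_on(83): all voices busy, STEAL voice 2 (pitch 85, oldest) -> assign | voices=[64 86 83]
Op 7: note_on(76): all voices busy, STEAL voice 0 (pitch 64, oldest) -> assign | voices=[76 86 83]
Op 8: note_on(82): all voices busy, STEAL voice 1 (pitch 86, oldest) -> assign | voices=[76 82 83]

Answer: 5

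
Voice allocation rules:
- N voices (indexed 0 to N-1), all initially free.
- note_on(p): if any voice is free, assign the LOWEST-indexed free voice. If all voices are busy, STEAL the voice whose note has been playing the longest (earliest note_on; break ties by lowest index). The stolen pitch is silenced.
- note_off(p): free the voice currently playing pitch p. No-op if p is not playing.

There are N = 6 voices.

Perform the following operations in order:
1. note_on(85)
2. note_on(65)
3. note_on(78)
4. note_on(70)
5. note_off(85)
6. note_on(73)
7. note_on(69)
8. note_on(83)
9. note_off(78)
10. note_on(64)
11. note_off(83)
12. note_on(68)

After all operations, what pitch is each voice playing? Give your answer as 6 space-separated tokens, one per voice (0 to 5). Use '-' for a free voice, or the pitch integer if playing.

Op 1: note_on(85): voice 0 is free -> assigned | voices=[85 - - - - -]
Op 2: note_on(65): voice 1 is free -> assigned | voices=[85 65 - - - -]
Op 3: note_on(78): voice 2 is free -> assigned | voices=[85 65 78 - - -]
Op 4: note_on(70): voice 3 is free -> assigned | voices=[85 65 78 70 - -]
Op 5: note_off(85): free voice 0 | voices=[- 65 78 70 - -]
Op 6: note_on(73): voice 0 is free -> assigned | voices=[73 65 78 70 - -]
Op 7: note_on(69): voice 4 is free -> assigned | voices=[73 65 78 70 69 -]
Op 8: note_on(83): voice 5 is free -> assigned | voices=[73 65 78 70 69 83]
Op 9: note_off(78): free voice 2 | voices=[73 65 - 70 69 83]
Op 10: note_on(64): voice 2 is free -> assigned | voices=[73 65 64 70 69 83]
Op 11: note_off(83): free voice 5 | voices=[73 65 64 70 69 -]
Op 12: note_on(68): voice 5 is free -> assigned | voices=[73 65 64 70 69 68]

Answer: 73 65 64 70 69 68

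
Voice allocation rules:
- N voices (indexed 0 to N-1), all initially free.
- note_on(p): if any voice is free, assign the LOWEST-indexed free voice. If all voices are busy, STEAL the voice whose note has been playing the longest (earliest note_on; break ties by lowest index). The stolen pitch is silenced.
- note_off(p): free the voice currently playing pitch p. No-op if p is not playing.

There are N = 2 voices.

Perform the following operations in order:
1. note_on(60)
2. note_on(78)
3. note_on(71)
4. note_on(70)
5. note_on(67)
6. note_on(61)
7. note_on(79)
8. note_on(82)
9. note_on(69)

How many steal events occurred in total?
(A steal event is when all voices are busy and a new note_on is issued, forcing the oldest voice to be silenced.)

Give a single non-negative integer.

Answer: 7

Derivation:
Op 1: note_on(60): voice 0 is free -> assigned | voices=[60 -]
Op 2: note_on(78): voice 1 is free -> assigned | voices=[60 78]
Op 3: note_on(71): all voices busy, STEAL voice 0 (pitch 60, oldest) -> assign | voices=[71 78]
Op 4: note_on(70): all voices busy, STEAL voice 1 (pitch 78, oldest) -> assign | voices=[71 70]
Op 5: note_on(67): all voices busy, STEAL voice 0 (pitch 71, oldest) -> assign | voices=[67 70]
Op 6: note_on(61): all voices busy, STEAL voice 1 (pitch 70, oldest) -> assign | voices=[67 61]
Op 7: note_on(79): all voices busy, STEAL voice 0 (pitch 67, oldest) -> assign | voices=[79 61]
Op 8: note_on(82): all voices busy, STEAL voice 1 (pitch 61, oldest) -> assign | voices=[79 82]
Op 9: note_on(69): all voices busy, STEAL voice 0 (pitch 79, oldest) -> assign | voices=[69 82]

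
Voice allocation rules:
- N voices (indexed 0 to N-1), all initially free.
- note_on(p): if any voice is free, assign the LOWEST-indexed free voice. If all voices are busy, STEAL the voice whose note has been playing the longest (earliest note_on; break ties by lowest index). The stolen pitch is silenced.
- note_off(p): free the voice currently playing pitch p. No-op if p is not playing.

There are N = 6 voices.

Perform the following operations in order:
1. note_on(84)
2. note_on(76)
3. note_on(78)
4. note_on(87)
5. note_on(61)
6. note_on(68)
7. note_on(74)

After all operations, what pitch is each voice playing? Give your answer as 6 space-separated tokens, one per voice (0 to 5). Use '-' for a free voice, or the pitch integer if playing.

Op 1: note_on(84): voice 0 is free -> assigned | voices=[84 - - - - -]
Op 2: note_on(76): voice 1 is free -> assigned | voices=[84 76 - - - -]
Op 3: note_on(78): voice 2 is free -> assigned | voices=[84 76 78 - - -]
Op 4: note_on(87): voice 3 is free -> assigned | voices=[84 76 78 87 - -]
Op 5: note_on(61): voice 4 is free -> assigned | voices=[84 76 78 87 61 -]
Op 6: note_on(68): voice 5 is free -> assigned | voices=[84 76 78 87 61 68]
Op 7: note_on(74): all voices busy, STEAL voice 0 (pitch 84, oldest) -> assign | voices=[74 76 78 87 61 68]

Answer: 74 76 78 87 61 68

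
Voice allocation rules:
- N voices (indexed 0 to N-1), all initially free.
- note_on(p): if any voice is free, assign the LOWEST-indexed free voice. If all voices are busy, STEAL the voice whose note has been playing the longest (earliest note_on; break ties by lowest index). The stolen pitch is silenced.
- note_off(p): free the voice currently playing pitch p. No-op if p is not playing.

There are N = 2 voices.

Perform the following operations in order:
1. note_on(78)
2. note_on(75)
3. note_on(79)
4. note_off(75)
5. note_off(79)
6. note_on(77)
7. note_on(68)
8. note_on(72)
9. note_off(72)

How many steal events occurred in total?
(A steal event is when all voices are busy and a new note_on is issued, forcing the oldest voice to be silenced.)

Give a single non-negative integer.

Op 1: note_on(78): voice 0 is free -> assigned | voices=[78 -]
Op 2: note_on(75): voice 1 is free -> assigned | voices=[78 75]
Op 3: note_on(79): all voices busy, STEAL voice 0 (pitch 78, oldest) -> assign | voices=[79 75]
Op 4: note_off(75): free voice 1 | voices=[79 -]
Op 5: note_off(79): free voice 0 | voices=[- -]
Op 6: note_on(77): voice 0 is free -> assigned | voices=[77 -]
Op 7: note_on(68): voice 1 is free -> assigned | voices=[77 68]
Op 8: note_on(72): all voices busy, STEAL voice 0 (pitch 77, oldest) -> assign | voices=[72 68]
Op 9: note_off(72): free voice 0 | voices=[- 68]

Answer: 2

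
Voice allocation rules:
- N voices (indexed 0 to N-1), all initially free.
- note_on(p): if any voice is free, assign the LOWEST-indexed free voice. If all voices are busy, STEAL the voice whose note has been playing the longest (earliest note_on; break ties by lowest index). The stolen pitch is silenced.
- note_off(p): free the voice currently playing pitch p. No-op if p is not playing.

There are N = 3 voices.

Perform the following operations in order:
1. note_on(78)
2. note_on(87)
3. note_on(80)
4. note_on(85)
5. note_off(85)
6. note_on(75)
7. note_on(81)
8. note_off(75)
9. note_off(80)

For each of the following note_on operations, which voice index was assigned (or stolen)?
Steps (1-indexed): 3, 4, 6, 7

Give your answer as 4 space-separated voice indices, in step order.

Answer: 2 0 0 1

Derivation:
Op 1: note_on(78): voice 0 is free -> assigned | voices=[78 - -]
Op 2: note_on(87): voice 1 is free -> assigned | voices=[78 87 -]
Op 3: note_on(80): voice 2 is free -> assigned | voices=[78 87 80]
Op 4: note_on(85): all voices busy, STEAL voice 0 (pitch 78, oldest) -> assign | voices=[85 87 80]
Op 5: note_off(85): free voice 0 | voices=[- 87 80]
Op 6: note_on(75): voice 0 is free -> assigned | voices=[75 87 80]
Op 7: note_on(81): all voices busy, STEAL voice 1 (pitch 87, oldest) -> assign | voices=[75 81 80]
Op 8: note_off(75): free voice 0 | voices=[- 81 80]
Op 9: note_off(80): free voice 2 | voices=[- 81 -]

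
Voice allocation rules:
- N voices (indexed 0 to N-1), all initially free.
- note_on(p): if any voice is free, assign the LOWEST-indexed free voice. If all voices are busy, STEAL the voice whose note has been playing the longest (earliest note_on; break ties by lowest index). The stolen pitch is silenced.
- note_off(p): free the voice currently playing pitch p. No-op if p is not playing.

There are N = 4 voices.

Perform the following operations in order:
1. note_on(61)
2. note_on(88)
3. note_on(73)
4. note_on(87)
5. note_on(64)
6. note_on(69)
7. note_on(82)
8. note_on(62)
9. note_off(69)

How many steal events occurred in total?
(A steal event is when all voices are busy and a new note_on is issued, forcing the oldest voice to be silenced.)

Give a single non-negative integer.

Op 1: note_on(61): voice 0 is free -> assigned | voices=[61 - - -]
Op 2: note_on(88): voice 1 is free -> assigned | voices=[61 88 - -]
Op 3: note_on(73): voice 2 is free -> assigned | voices=[61 88 73 -]
Op 4: note_on(87): voice 3 is free -> assigned | voices=[61 88 73 87]
Op 5: note_on(64): all voices busy, STEAL voice 0 (pitch 61, oldest) -> assign | voices=[64 88 73 87]
Op 6: note_on(69): all voices busy, STEAL voice 1 (pitch 88, oldest) -> assign | voices=[64 69 73 87]
Op 7: note_on(82): all voices busy, STEAL voice 2 (pitch 73, oldest) -> assign | voices=[64 69 82 87]
Op 8: note_on(62): all voices busy, STEAL voice 3 (pitch 87, oldest) -> assign | voices=[64 69 82 62]
Op 9: note_off(69): free voice 1 | voices=[64 - 82 62]

Answer: 4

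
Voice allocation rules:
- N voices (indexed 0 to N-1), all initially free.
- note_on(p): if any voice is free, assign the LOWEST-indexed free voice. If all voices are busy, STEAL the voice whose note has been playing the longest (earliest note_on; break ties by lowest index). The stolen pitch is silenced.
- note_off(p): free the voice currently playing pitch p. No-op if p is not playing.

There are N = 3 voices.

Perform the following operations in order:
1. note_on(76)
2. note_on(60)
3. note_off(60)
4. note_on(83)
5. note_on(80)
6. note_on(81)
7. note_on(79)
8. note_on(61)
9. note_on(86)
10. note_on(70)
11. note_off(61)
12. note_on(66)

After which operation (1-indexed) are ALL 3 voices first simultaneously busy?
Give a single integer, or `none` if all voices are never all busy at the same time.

Op 1: note_on(76): voice 0 is free -> assigned | voices=[76 - -]
Op 2: note_on(60): voice 1 is free -> assigned | voices=[76 60 -]
Op 3: note_off(60): free voice 1 | voices=[76 - -]
Op 4: note_on(83): voice 1 is free -> assigned | voices=[76 83 -]
Op 5: note_on(80): voice 2 is free -> assigned | voices=[76 83 80]
Op 6: note_on(81): all voices busy, STEAL voice 0 (pitch 76, oldest) -> assign | voices=[81 83 80]
Op 7: note_on(79): all voices busy, STEAL voice 1 (pitch 83, oldest) -> assign | voices=[81 79 80]
Op 8: note_on(61): all voices busy, STEAL voice 2 (pitch 80, oldest) -> assign | voices=[81 79 61]
Op 9: note_on(86): all voices busy, STEAL voice 0 (pitch 81, oldest) -> assign | voices=[86 79 61]
Op 10: note_on(70): all voices busy, STEAL voice 1 (pitch 79, oldest) -> assign | voices=[86 70 61]
Op 11: note_off(61): free voice 2 | voices=[86 70 -]
Op 12: note_on(66): voice 2 is free -> assigned | voices=[86 70 66]

Answer: 5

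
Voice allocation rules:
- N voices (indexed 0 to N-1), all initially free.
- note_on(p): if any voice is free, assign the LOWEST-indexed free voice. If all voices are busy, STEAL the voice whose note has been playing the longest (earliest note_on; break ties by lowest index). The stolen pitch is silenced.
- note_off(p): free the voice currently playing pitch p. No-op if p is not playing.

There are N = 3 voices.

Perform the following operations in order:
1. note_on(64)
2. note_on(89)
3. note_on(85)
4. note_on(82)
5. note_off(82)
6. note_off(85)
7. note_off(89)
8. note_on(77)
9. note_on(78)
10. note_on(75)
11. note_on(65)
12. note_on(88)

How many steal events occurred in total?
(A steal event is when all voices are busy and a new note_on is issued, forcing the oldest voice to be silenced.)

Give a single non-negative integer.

Op 1: note_on(64): voice 0 is free -> assigned | voices=[64 - -]
Op 2: note_on(89): voice 1 is free -> assigned | voices=[64 89 -]
Op 3: note_on(85): voice 2 is free -> assigned | voices=[64 89 85]
Op 4: note_on(82): all voices busy, STEAL voice 0 (pitch 64, oldest) -> assign | voices=[82 89 85]
Op 5: note_off(82): free voice 0 | voices=[- 89 85]
Op 6: note_off(85): free voice 2 | voices=[- 89 -]
Op 7: note_off(89): free voice 1 | voices=[- - -]
Op 8: note_on(77): voice 0 is free -> assigned | voices=[77 - -]
Op 9: note_on(78): voice 1 is free -> assigned | voices=[77 78 -]
Op 10: note_on(75): voice 2 is free -> assigned | voices=[77 78 75]
Op 11: note_on(65): all voices busy, STEAL voice 0 (pitch 77, oldest) -> assign | voices=[65 78 75]
Op 12: note_on(88): all voices busy, STEAL voice 1 (pitch 78, oldest) -> assign | voices=[65 88 75]

Answer: 3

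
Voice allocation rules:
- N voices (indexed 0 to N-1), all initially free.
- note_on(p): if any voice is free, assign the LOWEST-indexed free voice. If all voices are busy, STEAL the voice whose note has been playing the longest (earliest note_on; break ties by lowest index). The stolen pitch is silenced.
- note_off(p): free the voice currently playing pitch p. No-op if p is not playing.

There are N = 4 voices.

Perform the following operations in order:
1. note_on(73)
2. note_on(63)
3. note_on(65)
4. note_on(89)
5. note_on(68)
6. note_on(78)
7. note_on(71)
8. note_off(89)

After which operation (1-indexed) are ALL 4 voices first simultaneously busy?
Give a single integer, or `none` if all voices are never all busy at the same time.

Op 1: note_on(73): voice 0 is free -> assigned | voices=[73 - - -]
Op 2: note_on(63): voice 1 is free -> assigned | voices=[73 63 - -]
Op 3: note_on(65): voice 2 is free -> assigned | voices=[73 63 65 -]
Op 4: note_on(89): voice 3 is free -> assigned | voices=[73 63 65 89]
Op 5: note_on(68): all voices busy, STEAL voice 0 (pitch 73, oldest) -> assign | voices=[68 63 65 89]
Op 6: note_on(78): all voices busy, STEAL voice 1 (pitch 63, oldest) -> assign | voices=[68 78 65 89]
Op 7: note_on(71): all voices busy, STEAL voice 2 (pitch 65, oldest) -> assign | voices=[68 78 71 89]
Op 8: note_off(89): free voice 3 | voices=[68 78 71 -]

Answer: 4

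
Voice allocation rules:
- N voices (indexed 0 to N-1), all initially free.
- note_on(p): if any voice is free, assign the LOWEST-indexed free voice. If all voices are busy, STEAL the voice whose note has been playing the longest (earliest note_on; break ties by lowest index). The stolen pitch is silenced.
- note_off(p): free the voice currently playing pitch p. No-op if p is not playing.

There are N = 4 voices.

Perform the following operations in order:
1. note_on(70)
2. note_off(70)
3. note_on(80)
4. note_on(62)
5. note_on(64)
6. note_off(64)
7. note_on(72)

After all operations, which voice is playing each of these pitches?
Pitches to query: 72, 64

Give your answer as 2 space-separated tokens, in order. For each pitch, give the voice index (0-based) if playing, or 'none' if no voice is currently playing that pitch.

Answer: 2 none

Derivation:
Op 1: note_on(70): voice 0 is free -> assigned | voices=[70 - - -]
Op 2: note_off(70): free voice 0 | voices=[- - - -]
Op 3: note_on(80): voice 0 is free -> assigned | voices=[80 - - -]
Op 4: note_on(62): voice 1 is free -> assigned | voices=[80 62 - -]
Op 5: note_on(64): voice 2 is free -> assigned | voices=[80 62 64 -]
Op 6: note_off(64): free voice 2 | voices=[80 62 - -]
Op 7: note_on(72): voice 2 is free -> assigned | voices=[80 62 72 -]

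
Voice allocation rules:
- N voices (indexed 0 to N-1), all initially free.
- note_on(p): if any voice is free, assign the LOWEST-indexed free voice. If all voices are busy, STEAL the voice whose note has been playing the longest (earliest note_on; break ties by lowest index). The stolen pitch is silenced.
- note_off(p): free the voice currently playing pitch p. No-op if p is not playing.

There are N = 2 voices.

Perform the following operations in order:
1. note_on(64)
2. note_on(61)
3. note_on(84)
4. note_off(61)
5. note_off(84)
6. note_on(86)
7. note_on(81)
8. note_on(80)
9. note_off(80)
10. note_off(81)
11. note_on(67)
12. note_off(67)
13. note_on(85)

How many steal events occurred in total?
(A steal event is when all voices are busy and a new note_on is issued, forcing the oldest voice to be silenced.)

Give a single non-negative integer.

Answer: 2

Derivation:
Op 1: note_on(64): voice 0 is free -> assigned | voices=[64 -]
Op 2: note_on(61): voice 1 is free -> assigned | voices=[64 61]
Op 3: note_on(84): all voices busy, STEAL voice 0 (pitch 64, oldest) -> assign | voices=[84 61]
Op 4: note_off(61): free voice 1 | voices=[84 -]
Op 5: note_off(84): free voice 0 | voices=[- -]
Op 6: note_on(86): voice 0 is free -> assigned | voices=[86 -]
Op 7: note_on(81): voice 1 is free -> assigned | voices=[86 81]
Op 8: note_on(80): all voices busy, STEAL voice 0 (pitch 86, oldest) -> assign | voices=[80 81]
Op 9: note_off(80): free voice 0 | voices=[- 81]
Op 10: note_off(81): free voice 1 | voices=[- -]
Op 11: note_on(67): voice 0 is free -> assigned | voices=[67 -]
Op 12: note_off(67): free voice 0 | voices=[- -]
Op 13: note_on(85): voice 0 is free -> assigned | voices=[85 -]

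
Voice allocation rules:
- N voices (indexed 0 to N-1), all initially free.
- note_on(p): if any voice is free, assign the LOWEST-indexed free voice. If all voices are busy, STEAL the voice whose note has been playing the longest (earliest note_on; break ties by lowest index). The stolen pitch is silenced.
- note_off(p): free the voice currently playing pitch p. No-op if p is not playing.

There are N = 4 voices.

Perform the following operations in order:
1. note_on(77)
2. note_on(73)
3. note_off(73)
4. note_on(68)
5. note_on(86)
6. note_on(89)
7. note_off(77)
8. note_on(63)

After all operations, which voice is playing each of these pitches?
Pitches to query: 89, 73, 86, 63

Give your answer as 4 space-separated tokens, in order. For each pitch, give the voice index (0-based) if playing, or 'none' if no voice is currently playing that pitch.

Answer: 3 none 2 0

Derivation:
Op 1: note_on(77): voice 0 is free -> assigned | voices=[77 - - -]
Op 2: note_on(73): voice 1 is free -> assigned | voices=[77 73 - -]
Op 3: note_off(73): free voice 1 | voices=[77 - - -]
Op 4: note_on(68): voice 1 is free -> assigned | voices=[77 68 - -]
Op 5: note_on(86): voice 2 is free -> assigned | voices=[77 68 86 -]
Op 6: note_on(89): voice 3 is free -> assigned | voices=[77 68 86 89]
Op 7: note_off(77): free voice 0 | voices=[- 68 86 89]
Op 8: note_on(63): voice 0 is free -> assigned | voices=[63 68 86 89]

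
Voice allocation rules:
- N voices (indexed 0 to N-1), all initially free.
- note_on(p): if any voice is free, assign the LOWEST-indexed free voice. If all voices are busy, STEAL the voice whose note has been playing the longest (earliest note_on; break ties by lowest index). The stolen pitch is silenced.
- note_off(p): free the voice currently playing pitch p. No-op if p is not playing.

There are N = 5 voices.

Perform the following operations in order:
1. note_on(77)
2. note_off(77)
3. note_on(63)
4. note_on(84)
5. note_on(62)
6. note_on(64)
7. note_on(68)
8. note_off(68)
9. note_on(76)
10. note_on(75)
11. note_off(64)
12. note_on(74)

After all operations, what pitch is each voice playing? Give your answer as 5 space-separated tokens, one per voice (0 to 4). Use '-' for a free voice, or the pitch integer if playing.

Answer: 75 84 62 74 76

Derivation:
Op 1: note_on(77): voice 0 is free -> assigned | voices=[77 - - - -]
Op 2: note_off(77): free voice 0 | voices=[- - - - -]
Op 3: note_on(63): voice 0 is free -> assigned | voices=[63 - - - -]
Op 4: note_on(84): voice 1 is free -> assigned | voices=[63 84 - - -]
Op 5: note_on(62): voice 2 is free -> assigned | voices=[63 84 62 - -]
Op 6: note_on(64): voice 3 is free -> assigned | voices=[63 84 62 64 -]
Op 7: note_on(68): voice 4 is free -> assigned | voices=[63 84 62 64 68]
Op 8: note_off(68): free voice 4 | voices=[63 84 62 64 -]
Op 9: note_on(76): voice 4 is free -> assigned | voices=[63 84 62 64 76]
Op 10: note_on(75): all voices busy, STEAL voice 0 (pitch 63, oldest) -> assign | voices=[75 84 62 64 76]
Op 11: note_off(64): free voice 3 | voices=[75 84 62 - 76]
Op 12: note_on(74): voice 3 is free -> assigned | voices=[75 84 62 74 76]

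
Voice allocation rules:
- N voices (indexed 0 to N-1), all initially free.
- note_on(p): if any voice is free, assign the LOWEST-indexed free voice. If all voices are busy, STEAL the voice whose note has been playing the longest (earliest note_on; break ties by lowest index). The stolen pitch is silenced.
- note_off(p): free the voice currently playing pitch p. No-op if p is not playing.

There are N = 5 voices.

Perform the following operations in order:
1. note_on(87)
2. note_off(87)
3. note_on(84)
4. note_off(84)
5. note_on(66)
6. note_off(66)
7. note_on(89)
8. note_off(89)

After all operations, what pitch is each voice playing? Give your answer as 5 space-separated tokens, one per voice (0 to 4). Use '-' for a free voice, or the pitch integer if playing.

Op 1: note_on(87): voice 0 is free -> assigned | voices=[87 - - - -]
Op 2: note_off(87): free voice 0 | voices=[- - - - -]
Op 3: note_on(84): voice 0 is free -> assigned | voices=[84 - - - -]
Op 4: note_off(84): free voice 0 | voices=[- - - - -]
Op 5: note_on(66): voice 0 is free -> assigned | voices=[66 - - - -]
Op 6: note_off(66): free voice 0 | voices=[- - - - -]
Op 7: note_on(89): voice 0 is free -> assigned | voices=[89 - - - -]
Op 8: note_off(89): free voice 0 | voices=[- - - - -]

Answer: - - - - -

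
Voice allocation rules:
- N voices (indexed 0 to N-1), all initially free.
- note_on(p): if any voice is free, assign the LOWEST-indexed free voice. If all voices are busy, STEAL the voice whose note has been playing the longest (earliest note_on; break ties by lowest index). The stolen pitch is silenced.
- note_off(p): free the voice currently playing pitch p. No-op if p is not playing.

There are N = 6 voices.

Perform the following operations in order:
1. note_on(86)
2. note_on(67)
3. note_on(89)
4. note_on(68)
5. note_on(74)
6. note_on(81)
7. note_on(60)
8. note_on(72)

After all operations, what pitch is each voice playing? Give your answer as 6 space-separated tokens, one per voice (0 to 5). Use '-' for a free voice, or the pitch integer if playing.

Op 1: note_on(86): voice 0 is free -> assigned | voices=[86 - - - - -]
Op 2: note_on(67): voice 1 is free -> assigned | voices=[86 67 - - - -]
Op 3: note_on(89): voice 2 is free -> assigned | voices=[86 67 89 - - -]
Op 4: note_on(68): voice 3 is free -> assigned | voices=[86 67 89 68 - -]
Op 5: note_on(74): voice 4 is free -> assigned | voices=[86 67 89 68 74 -]
Op 6: note_on(81): voice 5 is free -> assigned | voices=[86 67 89 68 74 81]
Op 7: note_on(60): all voices busy, STEAL voice 0 (pitch 86, oldest) -> assign | voices=[60 67 89 68 74 81]
Op 8: note_on(72): all voices busy, STEAL voice 1 (pitch 67, oldest) -> assign | voices=[60 72 89 68 74 81]

Answer: 60 72 89 68 74 81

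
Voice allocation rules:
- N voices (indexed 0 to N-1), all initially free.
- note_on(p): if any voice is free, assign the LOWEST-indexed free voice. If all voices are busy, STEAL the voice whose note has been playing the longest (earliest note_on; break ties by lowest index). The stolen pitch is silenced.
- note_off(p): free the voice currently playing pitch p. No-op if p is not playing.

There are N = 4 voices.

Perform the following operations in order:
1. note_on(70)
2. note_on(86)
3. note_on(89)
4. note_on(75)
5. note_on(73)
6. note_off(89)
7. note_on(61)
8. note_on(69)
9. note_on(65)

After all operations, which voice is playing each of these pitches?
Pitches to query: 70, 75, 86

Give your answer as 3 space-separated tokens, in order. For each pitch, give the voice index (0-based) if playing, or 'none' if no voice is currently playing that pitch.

Op 1: note_on(70): voice 0 is free -> assigned | voices=[70 - - -]
Op 2: note_on(86): voice 1 is free -> assigned | voices=[70 86 - -]
Op 3: note_on(89): voice 2 is free -> assigned | voices=[70 86 89 -]
Op 4: note_on(75): voice 3 is free -> assigned | voices=[70 86 89 75]
Op 5: note_on(73): all voices busy, STEAL voice 0 (pitch 70, oldest) -> assign | voices=[73 86 89 75]
Op 6: note_off(89): free voice 2 | voices=[73 86 - 75]
Op 7: note_on(61): voice 2 is free -> assigned | voices=[73 86 61 75]
Op 8: note_on(69): all voices busy, STEAL voice 1 (pitch 86, oldest) -> assign | voices=[73 69 61 75]
Op 9: note_on(65): all voices busy, STEAL voice 3 (pitch 75, oldest) -> assign | voices=[73 69 61 65]

Answer: none none none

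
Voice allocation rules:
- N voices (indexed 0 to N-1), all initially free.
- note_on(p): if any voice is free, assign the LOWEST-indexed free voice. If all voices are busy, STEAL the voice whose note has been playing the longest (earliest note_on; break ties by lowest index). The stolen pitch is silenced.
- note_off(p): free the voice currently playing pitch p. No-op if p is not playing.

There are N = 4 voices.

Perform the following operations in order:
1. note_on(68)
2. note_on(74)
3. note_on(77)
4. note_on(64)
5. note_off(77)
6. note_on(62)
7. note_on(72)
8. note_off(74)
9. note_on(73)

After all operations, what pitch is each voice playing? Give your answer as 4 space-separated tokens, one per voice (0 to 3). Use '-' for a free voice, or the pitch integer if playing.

Answer: 72 73 62 64

Derivation:
Op 1: note_on(68): voice 0 is free -> assigned | voices=[68 - - -]
Op 2: note_on(74): voice 1 is free -> assigned | voices=[68 74 - -]
Op 3: note_on(77): voice 2 is free -> assigned | voices=[68 74 77 -]
Op 4: note_on(64): voice 3 is free -> assigned | voices=[68 74 77 64]
Op 5: note_off(77): free voice 2 | voices=[68 74 - 64]
Op 6: note_on(62): voice 2 is free -> assigned | voices=[68 74 62 64]
Op 7: note_on(72): all voices busy, STEAL voice 0 (pitch 68, oldest) -> assign | voices=[72 74 62 64]
Op 8: note_off(74): free voice 1 | voices=[72 - 62 64]
Op 9: note_on(73): voice 1 is free -> assigned | voices=[72 73 62 64]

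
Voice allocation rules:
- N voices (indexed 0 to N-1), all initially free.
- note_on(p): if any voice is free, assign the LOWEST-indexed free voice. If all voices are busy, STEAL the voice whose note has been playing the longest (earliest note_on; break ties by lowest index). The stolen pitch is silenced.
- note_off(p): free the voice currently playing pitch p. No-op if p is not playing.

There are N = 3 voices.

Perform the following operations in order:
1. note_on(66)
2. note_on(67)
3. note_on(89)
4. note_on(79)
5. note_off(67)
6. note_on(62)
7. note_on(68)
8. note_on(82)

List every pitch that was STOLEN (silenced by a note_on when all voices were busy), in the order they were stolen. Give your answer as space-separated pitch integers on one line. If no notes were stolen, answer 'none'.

Op 1: note_on(66): voice 0 is free -> assigned | voices=[66 - -]
Op 2: note_on(67): voice 1 is free -> assigned | voices=[66 67 -]
Op 3: note_on(89): voice 2 is free -> assigned | voices=[66 67 89]
Op 4: note_on(79): all voices busy, STEAL voice 0 (pitch 66, oldest) -> assign | voices=[79 67 89]
Op 5: note_off(67): free voice 1 | voices=[79 - 89]
Op 6: note_on(62): voice 1 is free -> assigned | voices=[79 62 89]
Op 7: note_on(68): all voices busy, STEAL voice 2 (pitch 89, oldest) -> assign | voices=[79 62 68]
Op 8: note_on(82): all voices busy, STEAL voice 0 (pitch 79, oldest) -> assign | voices=[82 62 68]

Answer: 66 89 79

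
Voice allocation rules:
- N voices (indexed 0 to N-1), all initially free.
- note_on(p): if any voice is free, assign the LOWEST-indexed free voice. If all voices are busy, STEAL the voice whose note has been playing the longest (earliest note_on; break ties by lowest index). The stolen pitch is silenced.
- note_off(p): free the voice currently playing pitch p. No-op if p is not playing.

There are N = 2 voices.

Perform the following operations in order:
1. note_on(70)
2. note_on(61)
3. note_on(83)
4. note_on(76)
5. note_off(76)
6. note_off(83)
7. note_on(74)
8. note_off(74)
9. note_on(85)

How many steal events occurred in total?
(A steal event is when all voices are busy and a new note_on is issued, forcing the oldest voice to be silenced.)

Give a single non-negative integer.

Answer: 2

Derivation:
Op 1: note_on(70): voice 0 is free -> assigned | voices=[70 -]
Op 2: note_on(61): voice 1 is free -> assigned | voices=[70 61]
Op 3: note_on(83): all voices busy, STEAL voice 0 (pitch 70, oldest) -> assign | voices=[83 61]
Op 4: note_on(76): all voices busy, STEAL voice 1 (pitch 61, oldest) -> assign | voices=[83 76]
Op 5: note_off(76): free voice 1 | voices=[83 -]
Op 6: note_off(83): free voice 0 | voices=[- -]
Op 7: note_on(74): voice 0 is free -> assigned | voices=[74 -]
Op 8: note_off(74): free voice 0 | voices=[- -]
Op 9: note_on(85): voice 0 is free -> assigned | voices=[85 -]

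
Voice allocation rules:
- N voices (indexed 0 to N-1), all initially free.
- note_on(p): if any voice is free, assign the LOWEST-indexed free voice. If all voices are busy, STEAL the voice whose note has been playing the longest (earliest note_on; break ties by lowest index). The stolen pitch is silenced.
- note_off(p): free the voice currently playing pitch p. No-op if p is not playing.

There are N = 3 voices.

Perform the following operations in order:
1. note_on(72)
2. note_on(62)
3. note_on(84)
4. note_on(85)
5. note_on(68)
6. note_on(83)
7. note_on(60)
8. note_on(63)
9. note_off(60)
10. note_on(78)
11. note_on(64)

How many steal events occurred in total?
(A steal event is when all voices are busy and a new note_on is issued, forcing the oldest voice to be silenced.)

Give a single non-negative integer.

Answer: 6

Derivation:
Op 1: note_on(72): voice 0 is free -> assigned | voices=[72 - -]
Op 2: note_on(62): voice 1 is free -> assigned | voices=[72 62 -]
Op 3: note_on(84): voice 2 is free -> assigned | voices=[72 62 84]
Op 4: note_on(85): all voices busy, STEAL voice 0 (pitch 72, oldest) -> assign | voices=[85 62 84]
Op 5: note_on(68): all voices busy, STEAL voice 1 (pitch 62, oldest) -> assign | voices=[85 68 84]
Op 6: note_on(83): all voices busy, STEAL voice 2 (pitch 84, oldest) -> assign | voices=[85 68 83]
Op 7: note_on(60): all voices busy, STEAL voice 0 (pitch 85, oldest) -> assign | voices=[60 68 83]
Op 8: note_on(63): all voices busy, STEAL voice 1 (pitch 68, oldest) -> assign | voices=[60 63 83]
Op 9: note_off(60): free voice 0 | voices=[- 63 83]
Op 10: note_on(78): voice 0 is free -> assigned | voices=[78 63 83]
Op 11: note_on(64): all voices busy, STEAL voice 2 (pitch 83, oldest) -> assign | voices=[78 63 64]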